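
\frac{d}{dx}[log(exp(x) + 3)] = exp(x)/(exp(x) + 3)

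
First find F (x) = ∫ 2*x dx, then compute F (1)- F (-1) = 0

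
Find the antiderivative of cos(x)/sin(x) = log(-2*sin(x)) + C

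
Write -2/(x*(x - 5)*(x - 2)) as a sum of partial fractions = 1/(3*(x - 2)) - 2/(15*(x - 5)) - 1/(5*x)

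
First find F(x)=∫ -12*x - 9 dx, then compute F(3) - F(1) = -66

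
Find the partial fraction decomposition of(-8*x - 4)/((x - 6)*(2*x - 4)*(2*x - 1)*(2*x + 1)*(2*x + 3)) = 2/(105*(2*x + 3)) - 2/(33*(2*x - 1)) + 1/(42*(x - 2)) - 1/(330*(x - 6))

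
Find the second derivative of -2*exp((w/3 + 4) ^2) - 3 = -8*w^2*exp(w^2/9 + 8*w/3 + 16)/81 - 64*w*exp(w^2/9 + 8*w/3 + 16)/27 - 44*exp(w^2/9 + 8*w/3 + 16)/3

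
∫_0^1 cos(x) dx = sin(1)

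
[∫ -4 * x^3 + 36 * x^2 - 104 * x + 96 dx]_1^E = -(-3 + E)^4 + 2*(-3 + E)^2 + 8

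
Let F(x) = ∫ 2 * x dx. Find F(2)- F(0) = 4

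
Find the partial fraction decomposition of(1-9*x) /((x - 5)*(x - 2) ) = 17/(3*(x - 2)) - 44/(3*(x - 5))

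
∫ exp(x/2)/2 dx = exp(x/2) + C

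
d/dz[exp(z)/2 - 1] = exp(z)/2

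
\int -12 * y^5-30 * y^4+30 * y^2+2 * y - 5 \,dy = -2*y^6 - 6*y^5 + 10*y^3 + y^2 - 5*y + C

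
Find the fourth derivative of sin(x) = sin(x)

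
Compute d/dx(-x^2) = -2*x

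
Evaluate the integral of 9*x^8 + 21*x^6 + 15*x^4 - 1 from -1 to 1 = 12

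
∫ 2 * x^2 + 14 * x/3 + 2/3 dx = 2*x^3/3 + 7*x^2/3 + 2*x/3 + C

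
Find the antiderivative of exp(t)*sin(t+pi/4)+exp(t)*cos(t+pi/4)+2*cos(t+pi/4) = (exp(t) + 2)*sin(t + pi/4) + C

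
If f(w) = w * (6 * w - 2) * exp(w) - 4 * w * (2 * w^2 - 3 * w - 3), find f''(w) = 6*w^2*exp(w) + 22*w*exp(w) - 48*w + 8*exp(w) + 24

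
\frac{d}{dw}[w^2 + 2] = 2*w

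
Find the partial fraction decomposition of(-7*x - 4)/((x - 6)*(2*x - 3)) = 29/(9*(2*x - 3)) - 46/(9*(x - 6))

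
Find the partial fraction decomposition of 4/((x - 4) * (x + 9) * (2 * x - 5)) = -16/(69*(2*x - 5)) + 4/(299*(x + 9)) + 4/(39*(x - 4))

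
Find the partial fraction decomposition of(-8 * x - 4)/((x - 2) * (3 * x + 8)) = -26/(7*(3*x + 8)) - 10/(7*(x - 2))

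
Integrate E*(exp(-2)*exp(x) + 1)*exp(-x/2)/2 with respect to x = 2*sinh(x/2 - 1) + C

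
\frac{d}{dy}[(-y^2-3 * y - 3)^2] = 4*y^3 + 18*y^2 + 30*y + 18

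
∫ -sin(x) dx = cos(x) + C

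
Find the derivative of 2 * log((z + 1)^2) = 4/(z + 1)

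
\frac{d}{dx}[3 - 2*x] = -2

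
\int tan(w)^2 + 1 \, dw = tan(w) + C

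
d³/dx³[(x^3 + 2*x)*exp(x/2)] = x^3*exp(x/2)/8 + 9*x^2*exp(x/2)/4 + 37*x*exp(x/2)/4 + 15*exp(x/2)/2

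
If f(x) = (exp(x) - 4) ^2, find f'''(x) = 8*exp(2*x) - 8*exp(x)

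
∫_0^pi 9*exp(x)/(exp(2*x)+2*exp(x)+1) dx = -9/2 + 9*exp(pi)/(1 + exp(pi))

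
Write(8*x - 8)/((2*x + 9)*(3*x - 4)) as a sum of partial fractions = 8/(35*(3*x - 4)) + 88/(35*(2*x + 9))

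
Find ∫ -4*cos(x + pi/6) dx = -4*sin(x + pi/6) + C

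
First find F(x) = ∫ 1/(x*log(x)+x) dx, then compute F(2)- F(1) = -log(2) + log(2*log(2) + 2)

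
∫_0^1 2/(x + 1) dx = 2*log(2)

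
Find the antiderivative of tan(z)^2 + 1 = tan(z) + C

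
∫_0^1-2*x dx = -1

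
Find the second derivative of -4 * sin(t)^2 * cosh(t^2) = 8*t^2*cos(2*t)*cosh(t^2) - 8*t^2*cosh(t^2) - 16*t*sin(2*t)*sinh(t^2) + 4*cos(2*t)*sinh(t^2) - 8*cos(2*t)*cosh(t^2) - 4*sinh(t^2)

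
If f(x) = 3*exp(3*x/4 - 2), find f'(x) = 9*exp(3*x/4 - 2)/4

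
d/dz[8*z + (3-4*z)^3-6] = -192*z^2 + 288*z - 100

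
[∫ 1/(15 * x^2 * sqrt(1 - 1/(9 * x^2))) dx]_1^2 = -acsc(6)/5 + acsc(3)/5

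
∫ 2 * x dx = x^2 + C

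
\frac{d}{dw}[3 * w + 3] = 3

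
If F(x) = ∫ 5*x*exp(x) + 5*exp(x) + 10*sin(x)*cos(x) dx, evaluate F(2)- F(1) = -5*E + 5*cos(2)/2 - 5*cos(4)/2 + 10*exp(2)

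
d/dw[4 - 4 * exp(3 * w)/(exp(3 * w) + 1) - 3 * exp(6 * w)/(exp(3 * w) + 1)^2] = (-30*exp(6*w) - 12*exp(3*w))/(exp(9*w) + 3*exp(6*w) + 3*exp(3*w) + 1)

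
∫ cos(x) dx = sin(x) + C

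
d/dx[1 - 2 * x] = -2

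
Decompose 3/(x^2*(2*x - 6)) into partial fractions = 1/(6*(x - 3)) - 1/(6*x) - 1/(2*x^2)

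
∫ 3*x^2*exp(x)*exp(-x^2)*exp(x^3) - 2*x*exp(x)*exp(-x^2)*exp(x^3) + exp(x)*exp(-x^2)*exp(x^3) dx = exp(x*(x^2 - x + 1)) + C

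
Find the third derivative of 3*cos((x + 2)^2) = 24*x^3*sin(x^2 + 4*x + 4) + 144*x^2*sin(x^2 + 4*x + 4) + 288*x*sin(x^2 + 4*x + 4) - 36*x*cos(x^2 + 4*x + 4) + 192*sin(x^2 + 4*x + 4) - 72*cos(x^2 + 4*x + 4)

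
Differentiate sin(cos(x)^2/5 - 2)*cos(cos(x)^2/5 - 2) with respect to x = -sin(2*x - cos(2*x)/5 + 19/5)/10 - sin(2*x + cos(2*x)/5 - 19/5)/10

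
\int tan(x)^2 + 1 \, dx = tan(x) + C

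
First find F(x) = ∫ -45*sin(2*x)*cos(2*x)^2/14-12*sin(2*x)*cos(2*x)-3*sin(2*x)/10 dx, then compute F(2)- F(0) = -129/35 + 15*cos(4)^3/28 + 3*cos(4)/20 + 3*cos(4)^2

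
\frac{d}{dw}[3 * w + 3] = 3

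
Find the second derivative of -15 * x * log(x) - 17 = -15/x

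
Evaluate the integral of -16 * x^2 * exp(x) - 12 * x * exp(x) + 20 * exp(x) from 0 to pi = 4*pi*(5 - 4*pi)*exp(pi)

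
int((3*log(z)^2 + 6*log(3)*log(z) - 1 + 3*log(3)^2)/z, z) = log(3*z)^3 - log(3*z) + C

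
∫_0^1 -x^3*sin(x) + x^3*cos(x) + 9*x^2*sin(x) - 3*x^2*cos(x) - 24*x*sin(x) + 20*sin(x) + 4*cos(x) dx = -sin(1) - cos(1) + 8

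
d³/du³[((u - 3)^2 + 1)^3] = 120*u^3 - 1080*u^2 + 3312*u - 3456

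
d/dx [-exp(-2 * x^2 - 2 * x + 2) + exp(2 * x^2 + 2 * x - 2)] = (4*x*exp(4*x^2 + 4*x - 4) + 4*x + 2*exp(4*x^2 + 4*x - 4) + 2)*exp(-2*x^2 - 2*x + 2)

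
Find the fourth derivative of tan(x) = 24*tan(x)^5 + 40*tan(x)^3 + 16*tan(x)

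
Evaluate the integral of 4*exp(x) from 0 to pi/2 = -4 + 4*exp(pi/2)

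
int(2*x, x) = x^2 + C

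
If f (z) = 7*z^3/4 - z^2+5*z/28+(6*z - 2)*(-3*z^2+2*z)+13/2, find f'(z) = -195*z^2/4 + 34*z - 107/28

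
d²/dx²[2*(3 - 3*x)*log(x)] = (-6*x - 6)/x^2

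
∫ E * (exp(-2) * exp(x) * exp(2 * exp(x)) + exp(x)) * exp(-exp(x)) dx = 2*sinh(exp(x) - 1) + C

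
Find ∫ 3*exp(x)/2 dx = 3*exp(x)/2 + C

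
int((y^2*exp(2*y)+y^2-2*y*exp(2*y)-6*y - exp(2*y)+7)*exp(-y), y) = 2*((y - 2)^2 - 1)*sinh(y) + C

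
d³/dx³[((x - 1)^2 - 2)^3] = 120*x^3 - 360*x^2 + 216*x + 24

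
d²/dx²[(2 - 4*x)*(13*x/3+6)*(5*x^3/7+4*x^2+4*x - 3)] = -5200*x^3/21 - 6744*x^2/7 - 5128*x/7 + 232/3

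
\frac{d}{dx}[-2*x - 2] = -2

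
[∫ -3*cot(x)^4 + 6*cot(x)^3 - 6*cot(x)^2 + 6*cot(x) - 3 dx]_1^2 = (-1 + cot(2))^3 - (-1 + cot(1))^3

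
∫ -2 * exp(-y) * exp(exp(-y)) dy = 2*exp(exp(-y)) + C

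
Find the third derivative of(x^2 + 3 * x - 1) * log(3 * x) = (2*x^2 - 3*x - 2)/x^3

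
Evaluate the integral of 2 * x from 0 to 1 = 1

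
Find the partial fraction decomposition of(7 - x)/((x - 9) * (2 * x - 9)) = -5/(9*(2*x - 9)) - 2/(9*(x - 9))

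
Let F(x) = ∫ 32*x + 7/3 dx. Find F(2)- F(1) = 151/3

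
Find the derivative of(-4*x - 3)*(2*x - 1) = -16*x - 2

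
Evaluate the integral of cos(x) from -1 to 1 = 2*sin(1)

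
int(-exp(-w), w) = exp(-w) + C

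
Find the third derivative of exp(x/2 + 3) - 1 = exp(x/2 + 3)/8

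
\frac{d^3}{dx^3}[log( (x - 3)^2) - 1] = 4/(x^3 - 9*x^2 + 27*x - 27)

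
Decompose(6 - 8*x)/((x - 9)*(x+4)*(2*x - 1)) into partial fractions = -8/(153*(2*x - 1)) + 38/(117*(x + 4)) - 66/(221*(x - 9))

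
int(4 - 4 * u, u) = -2*u^2 + 4*u + C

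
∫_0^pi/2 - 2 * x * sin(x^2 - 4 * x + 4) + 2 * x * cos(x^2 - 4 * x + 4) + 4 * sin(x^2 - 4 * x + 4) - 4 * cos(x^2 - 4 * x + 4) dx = sqrt(2)*(sin(pi/4 + pi^2/4 + 4) - sin(pi/4 + 4))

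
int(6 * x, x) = 3*x^2 + C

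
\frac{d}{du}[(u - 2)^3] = 3*u^2 - 12*u + 12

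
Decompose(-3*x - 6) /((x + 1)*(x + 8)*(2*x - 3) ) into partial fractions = -42/(95*(2*x - 3)) + 18/(133*(x + 8)) + 3/(35*(x + 1))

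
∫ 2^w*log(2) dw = 2^w + C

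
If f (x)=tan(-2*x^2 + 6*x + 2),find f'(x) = -4*x*tan(-2*x^2 + 6*x + 2)^2 - 4*x + 6*tan(-2*x^2 + 6*x + 2)^2 + 6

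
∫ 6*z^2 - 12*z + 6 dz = 2*z^3 - 6*z^2 + 6*z + C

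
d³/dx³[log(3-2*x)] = 16/(8*x^3 - 36*x^2 + 54*x - 27)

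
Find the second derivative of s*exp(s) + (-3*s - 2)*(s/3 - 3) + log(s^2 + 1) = (s^5*exp(s) + 2*s^4*exp(s) - 2*s^4 + 2*s^3*exp(s) + 4*s^2*exp(s) - 6*s^2 + s*exp(s) + 2*exp(s))/(s^4 + 2*s^2 + 1)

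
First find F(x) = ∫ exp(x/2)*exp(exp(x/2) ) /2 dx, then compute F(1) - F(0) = -E + exp(exp(1/2))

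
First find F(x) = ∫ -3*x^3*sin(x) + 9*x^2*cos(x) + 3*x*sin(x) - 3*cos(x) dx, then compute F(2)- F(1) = 18*cos(2)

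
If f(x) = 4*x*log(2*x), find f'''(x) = -4/x^2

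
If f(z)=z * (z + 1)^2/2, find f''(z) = 3*z + 2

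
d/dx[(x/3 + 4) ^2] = 2*x/9 + 8/3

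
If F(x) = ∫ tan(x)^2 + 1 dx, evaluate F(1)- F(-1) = 2*tan(1)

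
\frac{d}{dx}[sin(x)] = cos(x)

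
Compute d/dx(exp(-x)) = -exp(-x)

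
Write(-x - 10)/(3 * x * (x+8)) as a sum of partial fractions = 1/(12*(x + 8)) - 5/(12*x)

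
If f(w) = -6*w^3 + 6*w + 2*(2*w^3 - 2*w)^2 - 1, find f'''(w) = 960*w^3 - 384*w - 36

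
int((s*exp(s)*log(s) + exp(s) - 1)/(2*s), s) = (exp(s) - 1)*log(s)/2 + C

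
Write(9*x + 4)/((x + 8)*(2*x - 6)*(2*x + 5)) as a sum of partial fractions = 37/(121*(2*x + 5)) - 34/(121*(x + 8)) + 31/(242*(x - 3))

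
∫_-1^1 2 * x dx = 0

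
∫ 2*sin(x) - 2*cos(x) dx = -2*sqrt(2)*sin(x + pi/4) + C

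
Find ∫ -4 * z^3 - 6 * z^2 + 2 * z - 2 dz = -z^4 - 2*z^3 + z^2 - 2*z + C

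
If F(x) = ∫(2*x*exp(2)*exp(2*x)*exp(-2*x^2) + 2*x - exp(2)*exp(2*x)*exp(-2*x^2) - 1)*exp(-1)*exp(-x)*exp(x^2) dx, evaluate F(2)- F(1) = -2*exp(-1) + 2*E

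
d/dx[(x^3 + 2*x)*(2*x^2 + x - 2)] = 10*x^4 + 4*x^3 + 6*x^2 + 4*x - 4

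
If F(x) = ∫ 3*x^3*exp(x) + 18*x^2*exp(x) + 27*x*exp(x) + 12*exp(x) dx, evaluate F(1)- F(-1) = 24*E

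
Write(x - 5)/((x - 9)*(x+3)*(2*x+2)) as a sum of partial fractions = -1/(6*(x + 3)) + 3/(20*(x + 1)) + 1/(60*(x - 9))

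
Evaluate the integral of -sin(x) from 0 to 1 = -1 + cos(1)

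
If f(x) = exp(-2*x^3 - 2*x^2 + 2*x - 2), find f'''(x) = (-216*x^6 - 432*x^5 - 72*x^4 + 440*x^3 + 240*x^2 - 72*x - 28)*exp(-2*x^3 - 2*x^2 + 2*x - 2)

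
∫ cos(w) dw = sin(w) + C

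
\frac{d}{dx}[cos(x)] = -sin(x)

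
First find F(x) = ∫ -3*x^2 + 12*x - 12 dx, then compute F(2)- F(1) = -1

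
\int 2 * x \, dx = x^2 + C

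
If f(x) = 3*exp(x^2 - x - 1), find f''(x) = (12*x^2 - 12*x + 9)*exp(x^2 - x - 1)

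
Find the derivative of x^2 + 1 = 2*x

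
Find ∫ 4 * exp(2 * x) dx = 2*exp(2*x) + C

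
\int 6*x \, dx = 3*x^2 + C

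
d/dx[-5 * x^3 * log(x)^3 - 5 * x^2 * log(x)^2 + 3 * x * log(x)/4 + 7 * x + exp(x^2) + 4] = -15*x^2*log(x)^3 - 15*x^2*log(x)^2 + 2*x*exp(x^2) - 10*x*log(x)^2 - 10*x*log(x) + 3*log(x)/4 + 31/4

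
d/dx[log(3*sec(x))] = tan(x)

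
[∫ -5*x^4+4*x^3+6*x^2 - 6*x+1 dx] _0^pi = (-1 + pi)^2*(-pi^3 - pi^2 + pi)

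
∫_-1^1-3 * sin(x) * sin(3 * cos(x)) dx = 0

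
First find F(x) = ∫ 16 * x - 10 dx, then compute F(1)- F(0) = -2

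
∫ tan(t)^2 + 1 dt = tan(t) + C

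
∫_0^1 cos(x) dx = sin(1)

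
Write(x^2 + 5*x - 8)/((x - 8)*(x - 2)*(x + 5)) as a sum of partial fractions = -8/(91*(x + 5)) - 1/(7*(x - 2)) + 16/(13*(x - 8))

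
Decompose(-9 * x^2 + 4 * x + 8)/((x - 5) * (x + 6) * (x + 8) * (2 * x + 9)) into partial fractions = 1538/(399*(2*x + 9)) + 300/(91*(x + 8)) - 170/(33*(x + 6)) - 197/(2717*(x - 5))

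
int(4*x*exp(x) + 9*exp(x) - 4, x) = (4*x + 5)*(exp(x) - 1) + C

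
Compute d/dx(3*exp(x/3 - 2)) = exp(x/3 - 2)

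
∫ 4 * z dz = 2*z^2 + C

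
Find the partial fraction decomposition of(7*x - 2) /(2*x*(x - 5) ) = 33/(10*(x - 5)) + 1/(5*x)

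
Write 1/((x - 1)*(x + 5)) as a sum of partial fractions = -1/(6*(x + 5)) + 1/(6*(x - 1))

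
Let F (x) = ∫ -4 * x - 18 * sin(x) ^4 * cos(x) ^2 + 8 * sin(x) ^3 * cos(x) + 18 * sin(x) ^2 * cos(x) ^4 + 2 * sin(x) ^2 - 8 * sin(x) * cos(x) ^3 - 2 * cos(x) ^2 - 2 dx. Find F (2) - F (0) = -12 - (1 - cos(8))/2 + 6*sin(2)^3*cos(2)^3 - sin(4)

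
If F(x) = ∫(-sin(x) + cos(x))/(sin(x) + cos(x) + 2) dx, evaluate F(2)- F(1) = -log(cos(1) + sin(1) + 2) + log(cos(2) + sin(2) + 2)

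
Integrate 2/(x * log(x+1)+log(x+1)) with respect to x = 2*log(log(x + 1)) + C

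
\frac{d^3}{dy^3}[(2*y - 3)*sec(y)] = (-2*y*sin(y)/cos(y) + 12*y*sin(y)/cos(y)^3 + 3*sin(y)/cos(y) - 18*sin(y)/cos(y)^3 - 6 + 12/cos(y)^2)/cos(y)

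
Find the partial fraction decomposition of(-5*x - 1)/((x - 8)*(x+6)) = -29/(14*(x + 6)) - 41/(14*(x - 8))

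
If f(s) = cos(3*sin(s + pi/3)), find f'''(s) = 27*sin(s + pi/3)*cos(s + pi/3)*cos(3*sin(s + pi/3)) + 27*sin(3*sin(s + pi/3))*cos(s + pi/3)^3 + 3*sin(3*sin(s + pi/3))*cos(s + pi/3)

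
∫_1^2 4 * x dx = 6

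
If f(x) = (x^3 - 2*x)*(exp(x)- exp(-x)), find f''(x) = (x^3*exp(2*x) - x^3 + 6*x^2*exp(2*x) + 6*x^2 + 4*x*exp(2*x) - 4*x - 4*exp(2*x) - 4)*exp(-x)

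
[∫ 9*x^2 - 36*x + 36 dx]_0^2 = 24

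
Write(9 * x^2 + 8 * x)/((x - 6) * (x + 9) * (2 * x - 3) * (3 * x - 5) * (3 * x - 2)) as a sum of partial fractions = -21/(580*(3*x - 2)) - 345/(416*(3*x - 5)) + 172/(315*(2*x - 3)) + 73/(32480*(x + 9)) + 31/(2340*(x - 6))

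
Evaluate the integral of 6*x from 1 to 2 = 9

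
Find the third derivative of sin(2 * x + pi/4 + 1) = -8*cos(2*x + pi/4 + 1)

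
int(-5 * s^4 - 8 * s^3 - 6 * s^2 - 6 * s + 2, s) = -s^5 - 2*s^4 - 2*s^3 - 3*s^2 + 2*s + C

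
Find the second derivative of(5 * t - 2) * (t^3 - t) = 60*t^2 - 12*t - 10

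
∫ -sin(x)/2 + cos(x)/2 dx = sqrt(2)*sin(x + pi/4)/2 + C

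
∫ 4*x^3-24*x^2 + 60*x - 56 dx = x^4 - 8*x^3 + 30*x^2 - 56*x + C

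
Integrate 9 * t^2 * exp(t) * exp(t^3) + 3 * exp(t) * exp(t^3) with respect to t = 3*exp(t*(t^2 + 1)) + C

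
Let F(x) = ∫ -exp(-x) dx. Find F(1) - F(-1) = -E + exp(-1)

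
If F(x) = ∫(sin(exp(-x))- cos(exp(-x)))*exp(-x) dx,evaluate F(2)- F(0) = sqrt(2)*(-sin(pi/4 + 1) + sin(exp(-2) + pi/4))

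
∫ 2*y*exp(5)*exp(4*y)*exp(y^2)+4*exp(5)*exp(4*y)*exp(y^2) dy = exp((y + 2)^2 + 1) + C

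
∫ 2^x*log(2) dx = 2^x + C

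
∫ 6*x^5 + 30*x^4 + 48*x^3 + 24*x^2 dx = x^6 + 6*x^5 + 12*x^4 + 8*x^3 + C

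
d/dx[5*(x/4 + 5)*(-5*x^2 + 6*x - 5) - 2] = -75*x^2/4 - 235*x + 575/4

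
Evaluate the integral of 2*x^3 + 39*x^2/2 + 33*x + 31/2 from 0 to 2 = 157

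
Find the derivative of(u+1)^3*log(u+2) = (3*u^3*log(u + 2) + u^3 + 12*u^2*log(u + 2) + 3*u^2 + 15*u*log(u + 2) + 3*u + 6*log(u + 2) + 1)/(u + 2)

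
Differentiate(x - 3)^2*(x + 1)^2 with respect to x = 4*x^3 - 12*x^2 - 4*x + 12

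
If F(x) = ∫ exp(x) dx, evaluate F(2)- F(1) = -E + exp(2)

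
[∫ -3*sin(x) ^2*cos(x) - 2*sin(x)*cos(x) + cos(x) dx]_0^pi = 0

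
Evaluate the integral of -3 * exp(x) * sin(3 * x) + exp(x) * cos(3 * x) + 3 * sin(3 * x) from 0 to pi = 1 - exp(pi)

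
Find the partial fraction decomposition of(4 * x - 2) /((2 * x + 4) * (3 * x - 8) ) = 13/(14*(3*x - 8)) + 5/(14*(x + 2))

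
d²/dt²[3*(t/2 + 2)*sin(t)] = -3*t*sin(t)/2 - 6*sin(t) + 3*cos(t)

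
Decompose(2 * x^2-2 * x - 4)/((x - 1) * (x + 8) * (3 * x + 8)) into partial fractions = -35/(44*(3*x + 8)) + 35/(36*(x + 8)) - 4/(99*(x - 1))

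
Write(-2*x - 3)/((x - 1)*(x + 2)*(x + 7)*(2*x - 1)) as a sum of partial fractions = 32/(75*(2*x - 1)) - 11/(600*(x + 7)) + 1/(75*(x + 2)) - 5/(24*(x - 1))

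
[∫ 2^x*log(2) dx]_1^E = -2 + 2^E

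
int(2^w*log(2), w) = 2^w + C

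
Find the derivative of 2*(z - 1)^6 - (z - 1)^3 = 12*z^5 - 60*z^4 + 120*z^3 - 123*z^2 + 66*z - 15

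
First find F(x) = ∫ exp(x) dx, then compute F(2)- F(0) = -1 + exp(2)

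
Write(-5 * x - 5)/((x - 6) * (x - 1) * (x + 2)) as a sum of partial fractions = 5/(24*(x + 2)) + 2/(3*(x - 1)) - 7/(8*(x - 6))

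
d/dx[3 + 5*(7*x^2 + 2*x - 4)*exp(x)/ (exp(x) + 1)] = (35*x^2*exp(x) + 70*x*exp(2*x) + 80*x*exp(x) + 10*exp(2*x) - 10*exp(x))/(exp(2*x) + 2*exp(x) + 1)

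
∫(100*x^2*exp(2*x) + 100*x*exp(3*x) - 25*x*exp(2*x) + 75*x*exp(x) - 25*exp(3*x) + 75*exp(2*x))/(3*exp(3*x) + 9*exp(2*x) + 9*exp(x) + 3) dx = 5*(10*(x - 1)^2*exp(2*x) + 15*(x - 1)*(exp(x) + 1)*exp(x) + 3*(exp(x) + 1)^2)/(3*(exp(x) + 1)^2) + C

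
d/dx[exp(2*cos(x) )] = -2*exp(2*cos(x))*sin(x)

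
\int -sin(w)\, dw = cos(w) + C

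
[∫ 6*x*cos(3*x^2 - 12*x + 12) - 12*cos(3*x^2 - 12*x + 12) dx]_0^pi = sin(3*(-2 + pi)^2) - sin(12)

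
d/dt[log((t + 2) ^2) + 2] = 2/(t + 2)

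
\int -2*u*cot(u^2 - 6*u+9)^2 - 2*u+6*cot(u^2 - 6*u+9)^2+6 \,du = cot((u - 3)^2) + C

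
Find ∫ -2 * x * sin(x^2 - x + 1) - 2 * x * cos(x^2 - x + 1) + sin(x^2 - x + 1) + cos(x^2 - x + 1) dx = sqrt(2)*cos(x^2 - x + pi/4 + 1) + C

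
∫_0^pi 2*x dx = pi^2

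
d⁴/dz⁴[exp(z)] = exp(z)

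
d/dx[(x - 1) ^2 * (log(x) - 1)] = (2*x^2*log(x) - x^2 - 2*x*log(x) + 1)/x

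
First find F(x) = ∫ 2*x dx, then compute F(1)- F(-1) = 0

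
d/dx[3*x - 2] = 3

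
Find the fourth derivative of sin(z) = sin(z)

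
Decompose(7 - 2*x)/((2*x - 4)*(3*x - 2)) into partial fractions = -17/(8*(3*x - 2)) + 3/(8*(x - 2))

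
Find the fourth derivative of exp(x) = exp(x)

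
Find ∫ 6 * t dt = 3*t^2 + C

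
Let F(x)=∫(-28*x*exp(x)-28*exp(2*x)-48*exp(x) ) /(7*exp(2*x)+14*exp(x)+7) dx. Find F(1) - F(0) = -48*E/(7*(1 + E)) + 10/7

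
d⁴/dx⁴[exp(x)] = exp(x)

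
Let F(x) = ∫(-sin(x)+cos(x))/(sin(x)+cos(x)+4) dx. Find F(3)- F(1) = -log(cos(1) + sin(1) + 4) + log(cos(3) + sin(3) + 4)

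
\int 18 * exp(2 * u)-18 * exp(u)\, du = 9*(1 - exp(u))^2 + C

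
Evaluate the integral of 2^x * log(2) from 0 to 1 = 1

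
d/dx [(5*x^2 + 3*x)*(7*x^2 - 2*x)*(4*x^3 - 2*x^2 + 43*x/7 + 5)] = 980*x^6 - 156*x^5 + 845*x^4 + 7128*x^3/7 + 381*x^2/7 - 60*x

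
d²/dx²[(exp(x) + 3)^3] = 9*exp(3*x) + 36*exp(2*x) + 27*exp(x)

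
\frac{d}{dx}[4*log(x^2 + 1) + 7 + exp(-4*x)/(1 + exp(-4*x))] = (-4*x^2*exp(4*x) + 8*x*exp(8*x) + 16*x*exp(4*x) + 8*x - 4*exp(4*x))/(x^2*exp(8*x) + 2*x^2*exp(4*x) + x^2 + exp(8*x) + 2*exp(4*x) + 1)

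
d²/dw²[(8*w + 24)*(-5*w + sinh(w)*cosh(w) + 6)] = 16*w*sinh(2*w) + 48*sinh(2*w) + 16*cosh(2*w) - 80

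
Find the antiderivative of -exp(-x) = exp(-x) + C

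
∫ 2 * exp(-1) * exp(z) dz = 2*exp(z - 1) + C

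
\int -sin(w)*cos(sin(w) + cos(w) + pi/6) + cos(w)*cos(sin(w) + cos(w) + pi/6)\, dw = sin(sqrt(2)*sin(w + pi/4) + pi/6) + C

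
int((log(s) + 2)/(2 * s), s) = (log(s) + 2)^2/4 + C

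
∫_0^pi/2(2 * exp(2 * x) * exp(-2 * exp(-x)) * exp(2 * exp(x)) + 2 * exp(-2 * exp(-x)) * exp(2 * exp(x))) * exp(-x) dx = -1 + exp(-2*exp(-pi/2) + 2*exp(pi/2))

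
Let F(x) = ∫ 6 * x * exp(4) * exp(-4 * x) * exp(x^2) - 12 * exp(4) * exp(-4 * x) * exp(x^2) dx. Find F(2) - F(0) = 3 - 3*exp(4)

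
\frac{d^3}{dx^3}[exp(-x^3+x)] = -27*x^6*exp(-x^3 + x) + 27*x^4*exp(-x^3 + x) + 54*x^3*exp(-x^3 + x) - 9*x^2*exp(-x^3 + x) - 18*x*exp(-x^3 + x) - 5*exp(-x^3 + x)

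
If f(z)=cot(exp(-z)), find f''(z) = (-exp(z) + 2*cos(exp(-z))/sin(exp(-z)))*exp(-2*z)/sin(exp(-z))^2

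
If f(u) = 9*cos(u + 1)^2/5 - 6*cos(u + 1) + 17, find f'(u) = 6*sin(u + 1) - 9*sin(2*u + 2)/5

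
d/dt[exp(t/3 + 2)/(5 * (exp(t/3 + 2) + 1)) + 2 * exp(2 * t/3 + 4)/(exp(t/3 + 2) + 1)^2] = (exp(t/3 + 2) + 22*exp(2*t/3 + 4) + 21*exp(t + 6))/(15*exp(8)*exp(4*t/3) + 90*exp(4)*exp(2*t/3) + 60*exp(2)*exp(t/3) + 60*exp(6)*exp(t) + 15)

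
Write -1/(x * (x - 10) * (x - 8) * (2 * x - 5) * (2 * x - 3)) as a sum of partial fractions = 4/(663*(2*x - 3)) - 4/(825*(2*x - 5)) + 1/(2288*(x - 8)) - 1/(5100*(x - 10)) - 1/(1200*x)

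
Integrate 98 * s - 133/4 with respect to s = 49*s^2 - 133*s/4 + C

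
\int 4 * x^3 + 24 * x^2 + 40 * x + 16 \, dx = x^4 + 8*x^3 + 20*x^2 + 16*x + C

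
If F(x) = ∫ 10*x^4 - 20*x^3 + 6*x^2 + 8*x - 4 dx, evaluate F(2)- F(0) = 8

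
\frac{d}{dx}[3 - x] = -1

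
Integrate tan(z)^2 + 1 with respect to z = tan(z) + C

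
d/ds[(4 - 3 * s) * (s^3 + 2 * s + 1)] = -12*s^3 + 12*s^2 - 12*s + 5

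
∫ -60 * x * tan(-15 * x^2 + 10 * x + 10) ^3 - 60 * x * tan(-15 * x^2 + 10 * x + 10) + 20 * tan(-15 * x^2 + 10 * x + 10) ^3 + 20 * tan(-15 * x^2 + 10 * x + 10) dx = tan(-15*x^2 + 10*x + 10)^2 + C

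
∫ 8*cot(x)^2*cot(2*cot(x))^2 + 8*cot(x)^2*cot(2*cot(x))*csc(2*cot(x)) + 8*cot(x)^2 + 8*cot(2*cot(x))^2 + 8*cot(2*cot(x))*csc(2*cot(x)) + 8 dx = 4/tan(1/tan(x)) + C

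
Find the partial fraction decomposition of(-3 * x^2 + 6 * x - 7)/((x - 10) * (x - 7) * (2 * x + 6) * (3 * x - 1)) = -9/(725*(3*x - 1)) + 1/(50*(x + 3)) + 7/(75*(x - 7)) - 19/(174*(x - 10))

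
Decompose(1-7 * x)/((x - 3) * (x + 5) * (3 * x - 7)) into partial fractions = 69/(22*(3*x - 7)) + 9/(44*(x + 5)) - 5/(4*(x - 3))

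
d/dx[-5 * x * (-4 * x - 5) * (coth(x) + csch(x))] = -(20*x^2*cosh(x) + 20*x^2 - 40*x*sinh(x) - 20*x*sinh(2*x) + 25*x*cosh(x) + 25*x - 25*sinh(x) - 25*sinh(2*x)/2)/sinh(x)^2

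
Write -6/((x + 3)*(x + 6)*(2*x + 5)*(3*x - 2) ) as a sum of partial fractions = -81/(2090*(3*x - 2)) + 48/(133*(2*x + 5)) + 1/(70*(x + 6)) - 2/(11*(x + 3))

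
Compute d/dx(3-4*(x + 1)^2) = -8*x - 8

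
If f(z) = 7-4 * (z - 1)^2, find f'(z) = 8 - 8*z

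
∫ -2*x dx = -x^2 + C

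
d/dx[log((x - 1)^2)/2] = 1/(x - 1)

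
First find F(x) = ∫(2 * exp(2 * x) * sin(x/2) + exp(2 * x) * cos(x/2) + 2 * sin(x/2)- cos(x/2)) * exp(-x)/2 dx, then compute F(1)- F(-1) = 0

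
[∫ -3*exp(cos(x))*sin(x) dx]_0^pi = -3*E + 3*exp(-1)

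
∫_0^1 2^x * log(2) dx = 1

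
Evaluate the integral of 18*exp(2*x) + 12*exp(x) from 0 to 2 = -25 + (2 + 3*exp(2))^2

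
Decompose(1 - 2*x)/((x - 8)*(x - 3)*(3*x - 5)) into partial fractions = -21/(76*(3*x - 5)) + 1/(4*(x - 3)) - 3/(19*(x - 8))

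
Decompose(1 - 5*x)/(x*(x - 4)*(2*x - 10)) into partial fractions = 19/(8*(x - 4)) - 12/(5*(x - 5)) + 1/(40*x)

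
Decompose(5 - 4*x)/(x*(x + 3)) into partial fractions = -17/(3*(x + 3)) + 5/(3*x)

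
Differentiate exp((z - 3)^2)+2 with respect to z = 2*z*exp(z^2 - 6*z + 9) - 6*exp(z^2 - 6*z + 9)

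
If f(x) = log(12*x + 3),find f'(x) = 4/(4*x + 1)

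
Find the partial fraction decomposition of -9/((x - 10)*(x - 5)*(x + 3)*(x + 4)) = 1/(14*(x + 4)) - 9/(104*(x + 3)) + 1/(40*(x - 5)) - 9/(910*(x - 10))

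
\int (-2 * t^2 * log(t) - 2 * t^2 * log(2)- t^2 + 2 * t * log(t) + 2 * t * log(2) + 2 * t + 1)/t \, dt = (-t^2 + 2*t + 1)*log(2*t) + C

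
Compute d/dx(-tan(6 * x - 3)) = -6*tan(6*x - 3)^2 - 6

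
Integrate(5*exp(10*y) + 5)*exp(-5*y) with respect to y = 2*sinh(5*y) + C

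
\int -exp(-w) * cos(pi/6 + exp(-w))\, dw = sin(pi/6 + exp(-w)) + C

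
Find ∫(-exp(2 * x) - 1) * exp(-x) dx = -2*sinh(x) + C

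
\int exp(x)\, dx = exp(x) + C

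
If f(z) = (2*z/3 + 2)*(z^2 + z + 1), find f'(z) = 2*z^2 + 16*z/3 + 8/3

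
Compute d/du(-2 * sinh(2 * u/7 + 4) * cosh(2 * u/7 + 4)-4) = -4*sinh(2*u/7 + 4)^2/7 - 4*cosh(2*u/7 + 4)^2/7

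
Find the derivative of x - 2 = 1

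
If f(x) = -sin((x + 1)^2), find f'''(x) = 8*x^3*cos(x^2 + 2*x + 1) + 24*x^2*cos(x^2 + 2*x + 1) + 12*x*sin(x^2 + 2*x + 1) + 24*x*cos(x^2 + 2*x + 1) + 12*sin(x^2 + 2*x + 1) + 8*cos(x^2 + 2*x + 1)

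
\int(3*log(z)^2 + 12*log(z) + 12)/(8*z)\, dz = (log(z) + 2)^3/8 + C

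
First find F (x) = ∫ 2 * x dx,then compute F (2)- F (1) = 3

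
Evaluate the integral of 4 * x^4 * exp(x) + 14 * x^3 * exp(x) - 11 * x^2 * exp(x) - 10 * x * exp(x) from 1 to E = 3*E + 3*(-6*E - 7 + (-2*E - 4)^2/3)*exp(2 + E)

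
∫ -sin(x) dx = cos(x) + C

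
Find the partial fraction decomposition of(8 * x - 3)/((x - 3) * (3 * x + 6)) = 19/(15*(x + 2)) + 7/(5*(x - 3))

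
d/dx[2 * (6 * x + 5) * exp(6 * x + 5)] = 72*x*exp(6*x + 5) + 72*exp(6*x + 5)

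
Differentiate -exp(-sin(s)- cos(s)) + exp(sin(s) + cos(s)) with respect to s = sqrt(2)*(exp(2*sin(s))*exp(2*cos(s)) + 1)*exp(-sqrt(2)*sin(s + pi/4))*cos(s + pi/4)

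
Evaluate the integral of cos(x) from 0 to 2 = sin(2)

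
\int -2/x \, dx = -2*log(x) + C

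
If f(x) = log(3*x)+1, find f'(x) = 1/x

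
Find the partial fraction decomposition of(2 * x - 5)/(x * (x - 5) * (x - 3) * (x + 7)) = 19/(840*(x + 7)) - 1/(60*(x - 3)) + 1/(24*(x - 5)) - 1/(21*x)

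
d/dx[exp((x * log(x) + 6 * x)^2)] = 2*x*exp(x^2*log(x)^2 + 12*x^2*log(x) + 36*x^2)*log(x)^2 + 26*x*exp(x^2*log(x)^2 + 12*x^2*log(x) + 36*x^2)*log(x) + 84*x*exp(x^2*log(x)^2 + 12*x^2*log(x) + 36*x^2)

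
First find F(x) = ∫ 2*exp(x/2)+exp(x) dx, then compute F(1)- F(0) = -9 + (exp(1/2) + 2)^2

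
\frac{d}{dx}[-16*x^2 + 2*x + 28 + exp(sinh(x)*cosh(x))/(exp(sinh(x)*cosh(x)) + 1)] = (-64*x*exp(sinh(2*x)/2) - 32*x*exp(sinh(2*x)) - 32*x + exp(sinh(2*x)/2)*cosh(2*x) + 4*exp(sinh(2*x)/2) + 2*exp(sinh(2*x)) + 2)/(exp(sinh(2*x)/2) + 1)^2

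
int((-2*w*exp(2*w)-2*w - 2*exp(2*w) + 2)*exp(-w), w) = -4*w*sinh(w) + C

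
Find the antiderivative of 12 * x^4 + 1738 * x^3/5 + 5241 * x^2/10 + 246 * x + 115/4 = 12*x^5/5 + 869*x^4/10 + 1747*x^3/10 + 123*x^2 + 115*x/4 + C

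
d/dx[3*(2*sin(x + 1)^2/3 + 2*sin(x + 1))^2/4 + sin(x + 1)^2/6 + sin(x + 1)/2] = 7*sin(2*x + 2)/2 - sin(4*x + 4)/6 + 2*cos(x + 1) - 3*cos(3*x + 3)/2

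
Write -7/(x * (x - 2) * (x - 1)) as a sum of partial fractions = 7/(x - 1) - 7/(2*(x - 2)) - 7/(2*x)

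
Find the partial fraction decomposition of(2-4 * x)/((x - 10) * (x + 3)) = -14/(13*(x + 3)) - 38/(13*(x - 10))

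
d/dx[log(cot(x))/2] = -1/sin(2*x)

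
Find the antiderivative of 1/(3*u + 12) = log(u + 4)/3 + C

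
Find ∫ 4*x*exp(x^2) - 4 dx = -4*x + 2*exp(x^2) + C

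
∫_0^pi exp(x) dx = -1 + exp(pi)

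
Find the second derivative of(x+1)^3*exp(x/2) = x^3*exp(x/2)/4 + 15*x^2*exp(x/2)/4 + 51*x*exp(x/2)/4 + 37*exp(x/2)/4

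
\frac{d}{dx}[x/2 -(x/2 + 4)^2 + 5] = -x/2 - 7/2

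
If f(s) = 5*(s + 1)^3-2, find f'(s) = 15*s^2 + 30*s + 15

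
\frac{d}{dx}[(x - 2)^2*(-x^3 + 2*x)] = -5*x^4 + 16*x^3 - 6*x^2 - 16*x + 8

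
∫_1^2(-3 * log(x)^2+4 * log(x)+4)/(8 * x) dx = -log(2)^3/8 + log(2)^2/4 + log(2)/2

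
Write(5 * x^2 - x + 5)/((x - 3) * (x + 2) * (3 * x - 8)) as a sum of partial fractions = -341/(14*(3*x - 8)) + 27/(70*(x + 2)) + 47/(5*(x - 3))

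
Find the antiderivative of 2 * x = x^2 + C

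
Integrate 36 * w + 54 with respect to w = 18*w^2 + 54*w + C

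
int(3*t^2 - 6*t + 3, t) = t^3 - 3*t^2 + 3*t + C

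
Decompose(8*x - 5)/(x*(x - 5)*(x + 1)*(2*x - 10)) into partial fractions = 13/(72*(x + 1)) - 29/(360*(x - 5)) + 7/(12*(x - 5)^2) - 1/(10*x)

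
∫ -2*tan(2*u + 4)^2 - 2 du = -tan(2*u + 4) + C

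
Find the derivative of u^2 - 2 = 2*u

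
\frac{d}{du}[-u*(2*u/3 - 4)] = 4 - 4*u/3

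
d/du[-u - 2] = -1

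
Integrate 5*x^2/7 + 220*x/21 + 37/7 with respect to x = 5*x^3/21 + 110*x^2/21 + 37*x/7 + C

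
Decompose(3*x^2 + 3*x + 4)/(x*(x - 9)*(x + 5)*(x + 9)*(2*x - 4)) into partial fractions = 5/(324*(x + 9)) - 4/(245*(x + 5)) - 1/(98*(x - 2)) + 137/(15876*(x - 9)) + 1/(405*x)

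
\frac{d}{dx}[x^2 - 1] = 2*x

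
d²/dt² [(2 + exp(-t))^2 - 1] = (4*exp(t) + 4)*exp(-2*t)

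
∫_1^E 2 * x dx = -1 + exp(2)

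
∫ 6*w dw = 3*w^2 + C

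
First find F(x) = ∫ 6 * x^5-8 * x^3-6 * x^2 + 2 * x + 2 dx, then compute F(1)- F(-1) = 0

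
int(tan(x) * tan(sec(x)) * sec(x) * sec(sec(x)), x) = sec(sec(x)) + C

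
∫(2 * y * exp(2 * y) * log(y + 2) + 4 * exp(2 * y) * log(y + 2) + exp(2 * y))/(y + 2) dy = exp(2*y)*log(y + 2) + C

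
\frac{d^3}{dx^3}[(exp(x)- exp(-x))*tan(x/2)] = (3*exp(2*x)*tan(x/2)^4 + 6*exp(2*x)*tan(x/2)^3 + 10*exp(2*x)*tan(x/2)^2 + 10*exp(2*x)*tan(x/2) + 7*exp(2*x) - 3*tan(x/2)^4 + 6*tan(x/2)^3 - 10*tan(x/2)^2 + 10*tan(x/2) - 7)*exp(-x)/4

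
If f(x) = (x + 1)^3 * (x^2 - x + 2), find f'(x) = 5*x^4 + 8*x^3 + 6*x^2 + 8*x + 5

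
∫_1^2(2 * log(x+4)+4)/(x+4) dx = -(log(5) + 2)^2 + (log(6) + 2)^2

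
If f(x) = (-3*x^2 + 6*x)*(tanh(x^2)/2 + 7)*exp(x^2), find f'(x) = 3*(x^3*tanh(x^2)^2 - x^3*tanh(x^2) - 15*x^3 - 2*x^2*tanh(x^2)^2 + 2*x^2*tanh(x^2) + 30*x^2 - x*tanh(x^2) - 14*x + tanh(x^2) + 14)*exp(x^2)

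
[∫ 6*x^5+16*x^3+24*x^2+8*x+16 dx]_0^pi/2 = -16 + (-4 - pi^3/8 - pi)^2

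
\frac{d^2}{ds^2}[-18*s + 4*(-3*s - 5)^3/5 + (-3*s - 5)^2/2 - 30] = -648*s/5 - 207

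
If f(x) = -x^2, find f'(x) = -2*x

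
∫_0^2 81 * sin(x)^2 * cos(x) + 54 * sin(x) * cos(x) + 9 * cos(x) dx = -1 + (1 + 3*sin(2))^3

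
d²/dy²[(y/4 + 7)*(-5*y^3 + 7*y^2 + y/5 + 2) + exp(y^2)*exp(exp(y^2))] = 4*y^2*exp(y^2 + exp(y^2)) + 12*y^2*exp(2*y^2 + exp(y^2)) + 4*y^2*exp(3*y^2 + exp(y^2)) - 15*y^2 - 399*y/2 + 2*exp(y^2 + exp(y^2)) + 2*exp(2*y^2 + exp(y^2)) + 981/10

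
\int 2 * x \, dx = x^2 + C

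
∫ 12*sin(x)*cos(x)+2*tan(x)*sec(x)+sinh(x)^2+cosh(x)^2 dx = 6*sin(x)^2 + sinh(2*x)/2 + 2*sec(x) + C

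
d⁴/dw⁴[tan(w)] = 24*tan(w)^5 + 40*tan(w)^3 + 16*tan(w)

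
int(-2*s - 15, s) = -s^2 - 15*s + C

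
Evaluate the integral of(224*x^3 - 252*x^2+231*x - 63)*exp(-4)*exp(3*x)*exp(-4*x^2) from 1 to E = 7*(-4*exp(2) - 4 + 3*E)*exp(-4*exp(2) - 4 + 3*E) + 35*exp(-5)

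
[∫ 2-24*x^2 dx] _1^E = -8*exp(3) + 2*E + 6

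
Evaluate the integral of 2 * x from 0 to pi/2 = pi^2/4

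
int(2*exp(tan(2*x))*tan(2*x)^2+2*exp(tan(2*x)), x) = exp(tan(2*x)) + C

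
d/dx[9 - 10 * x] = -10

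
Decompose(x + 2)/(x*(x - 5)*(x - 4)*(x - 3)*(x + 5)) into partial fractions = -1/(1200*(x + 5)) + 5/(48*(x - 3)) - 1/(6*(x - 4)) + 7/(100*(x - 5)) - 1/(150*x)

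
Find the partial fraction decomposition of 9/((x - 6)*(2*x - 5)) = -18/(7*(2*x - 5)) + 9/(7*(x - 6))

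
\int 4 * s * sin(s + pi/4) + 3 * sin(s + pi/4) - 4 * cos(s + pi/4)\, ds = (-4*s - 3)*cos(s + pi/4) + C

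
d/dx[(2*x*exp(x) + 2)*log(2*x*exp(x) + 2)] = 2*x*exp(x)*log(x*exp(x) + 1) + 2*x*exp(x)*log(2) + 2*x*exp(x) + 2*exp(x)*log(x*exp(x) + 1) + 2*exp(x)*log(2) + 2*exp(x)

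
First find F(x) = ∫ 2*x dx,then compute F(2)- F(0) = 4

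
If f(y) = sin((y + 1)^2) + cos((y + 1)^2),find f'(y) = -2*y*sin(y^2 + 2*y + 1) + 2*y*cos(y^2 + 2*y + 1) - 2*sin(y^2 + 2*y + 1) + 2*cos(y^2 + 2*y + 1)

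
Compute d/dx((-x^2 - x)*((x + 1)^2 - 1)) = -4*x^3 - 9*x^2 - 4*x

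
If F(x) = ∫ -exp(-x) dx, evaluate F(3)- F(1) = -exp(-1) + exp(-3)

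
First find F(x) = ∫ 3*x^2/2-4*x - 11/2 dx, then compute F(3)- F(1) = -14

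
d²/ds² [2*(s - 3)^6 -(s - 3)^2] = 60*s^4 - 720*s^3 + 3240*s^2 - 6480*s + 4858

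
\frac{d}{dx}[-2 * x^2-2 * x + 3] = -4*x - 2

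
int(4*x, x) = 2*x^2 + C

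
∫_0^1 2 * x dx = 1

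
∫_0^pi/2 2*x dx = pi^2/4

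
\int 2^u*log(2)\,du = 2^u + C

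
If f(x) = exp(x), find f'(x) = exp(x)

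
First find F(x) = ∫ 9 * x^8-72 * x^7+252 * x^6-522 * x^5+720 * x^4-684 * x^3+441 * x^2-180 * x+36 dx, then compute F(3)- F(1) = 344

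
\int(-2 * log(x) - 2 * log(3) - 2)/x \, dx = (-log(3*x) - 2)*log(3*x) + C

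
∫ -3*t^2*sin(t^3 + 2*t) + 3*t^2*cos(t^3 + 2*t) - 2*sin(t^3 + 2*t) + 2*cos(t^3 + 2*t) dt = sin(t*(t^2 + 2)) + cos(t*(t^2 + 2)) + C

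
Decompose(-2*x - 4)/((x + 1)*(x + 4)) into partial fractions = -4/(3*(x + 4)) - 2/(3*(x + 1))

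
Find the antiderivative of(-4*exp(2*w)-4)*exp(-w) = -8*sinh(w) + C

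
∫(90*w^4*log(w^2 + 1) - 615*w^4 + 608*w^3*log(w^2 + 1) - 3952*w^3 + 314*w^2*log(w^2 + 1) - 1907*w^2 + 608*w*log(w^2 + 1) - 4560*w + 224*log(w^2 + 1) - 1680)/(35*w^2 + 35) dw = w*(3*w + 28)*(5*w + 4)*(2*log(w^2 + 1) - 15)/35 + C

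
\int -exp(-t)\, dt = exp(-t) + C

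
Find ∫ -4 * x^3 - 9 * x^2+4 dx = -x^4 - 3*x^3 + 4*x + C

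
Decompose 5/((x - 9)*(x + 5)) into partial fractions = -5/(14*(x + 5)) + 5/(14*(x - 9))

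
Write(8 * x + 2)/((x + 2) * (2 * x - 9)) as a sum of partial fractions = 76/(13*(2*x - 9)) + 14/(13*(x + 2))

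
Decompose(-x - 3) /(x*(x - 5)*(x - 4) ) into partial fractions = 7/(4*(x - 4)) - 8/(5*(x - 5)) - 3/(20*x)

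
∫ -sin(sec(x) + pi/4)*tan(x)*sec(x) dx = cos(sec(x) + pi/4) + C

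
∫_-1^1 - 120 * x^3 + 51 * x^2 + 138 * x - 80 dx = -126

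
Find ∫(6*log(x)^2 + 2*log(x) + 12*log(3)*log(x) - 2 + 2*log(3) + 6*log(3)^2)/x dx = (2*log(3*x)^2 + log(3*x) - 2)*log(3*x) + C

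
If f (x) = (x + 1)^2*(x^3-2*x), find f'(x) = 5*x^4 + 8*x^3 - 3*x^2 - 8*x - 2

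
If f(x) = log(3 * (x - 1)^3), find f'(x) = 3/(x - 1)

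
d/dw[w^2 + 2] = 2*w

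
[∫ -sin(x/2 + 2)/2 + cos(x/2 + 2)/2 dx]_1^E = sqrt(2)*(sin(pi/4 + E/2 + 2) - sin((pi + 10)/4))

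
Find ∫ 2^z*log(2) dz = 2^z + C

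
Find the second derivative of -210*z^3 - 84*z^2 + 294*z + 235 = -1260*z - 168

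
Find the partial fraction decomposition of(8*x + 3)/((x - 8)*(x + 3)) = 21/(11*(x + 3)) + 67/(11*(x - 8))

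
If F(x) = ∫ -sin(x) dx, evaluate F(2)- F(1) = -cos(1) + cos(2)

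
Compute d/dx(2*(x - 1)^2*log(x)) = (4*x^2*log(x) + 2*x^2 - 4*x*log(x) - 4*x + 2)/x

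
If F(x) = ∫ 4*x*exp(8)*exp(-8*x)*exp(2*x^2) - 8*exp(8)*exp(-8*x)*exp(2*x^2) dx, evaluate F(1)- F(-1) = -exp(18) + exp(2)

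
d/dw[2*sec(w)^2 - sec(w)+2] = (-1 + 4/cos(w))*sin(w)/cos(w)^2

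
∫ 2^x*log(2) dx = 2^x + C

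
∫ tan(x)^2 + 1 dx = tan(x) + C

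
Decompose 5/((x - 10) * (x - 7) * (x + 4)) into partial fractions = 5/(154*(x + 4)) - 5/(33*(x - 7)) + 5/(42*(x - 10))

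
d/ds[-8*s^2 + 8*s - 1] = 8 - 16*s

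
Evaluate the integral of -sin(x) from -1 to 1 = 0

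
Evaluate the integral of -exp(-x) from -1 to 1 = -E + exp(-1)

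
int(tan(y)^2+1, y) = tan(y) + C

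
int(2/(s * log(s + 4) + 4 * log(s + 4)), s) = 2*log(log(s + 4)) + C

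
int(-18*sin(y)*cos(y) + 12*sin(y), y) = (3*cos(y) - 2)^2 + C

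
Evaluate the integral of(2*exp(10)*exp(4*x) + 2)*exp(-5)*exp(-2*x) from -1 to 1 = -exp(3) - exp(-7) + exp(-3) + exp(7)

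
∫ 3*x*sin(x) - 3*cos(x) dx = -3*x*cos(x) + C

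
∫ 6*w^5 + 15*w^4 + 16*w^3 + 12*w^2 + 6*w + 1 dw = w^6 + 3*w^5 + 4*w^4 + 4*w^3 + 3*w^2 + w + C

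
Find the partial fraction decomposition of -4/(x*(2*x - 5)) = -8/(5*(2*x - 5)) + 4/(5*x)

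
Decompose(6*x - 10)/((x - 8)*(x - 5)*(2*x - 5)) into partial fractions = 4/(11*(2*x - 5)) - 4/(3*(x - 5)) + 38/(33*(x - 8))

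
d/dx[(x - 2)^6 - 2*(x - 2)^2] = 6*x^5 - 60*x^4 + 240*x^3 - 480*x^2 + 476*x - 184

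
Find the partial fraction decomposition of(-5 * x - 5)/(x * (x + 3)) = -10/(3*(x + 3)) - 5/(3*x)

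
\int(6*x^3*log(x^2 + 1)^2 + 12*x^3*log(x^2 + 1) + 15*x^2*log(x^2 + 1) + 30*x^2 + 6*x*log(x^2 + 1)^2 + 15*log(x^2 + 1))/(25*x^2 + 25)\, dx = 3*x*(x*log(x^2 + 1) + 5)*log(x^2 + 1)/25 + C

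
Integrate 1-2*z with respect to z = -z^2 + z + C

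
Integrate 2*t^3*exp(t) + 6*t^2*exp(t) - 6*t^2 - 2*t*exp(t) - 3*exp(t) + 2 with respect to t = (1 - exp(t))*(-2*t^3 + 2*t + 1) + C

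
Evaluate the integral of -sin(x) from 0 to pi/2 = -1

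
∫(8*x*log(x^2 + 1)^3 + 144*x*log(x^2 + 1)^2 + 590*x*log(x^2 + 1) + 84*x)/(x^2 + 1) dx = (2*log(x^2 + 1)^3 + 48*log(x^2 + 1)^2 + 295*log(x^2 + 1) + 84)*log(x^2 + 1)/2 + C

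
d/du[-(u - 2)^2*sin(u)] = -u^2*cos(u) - 2*u*sin(u) + 4*u*cos(u) + 4*sin(u) - 4*cos(u)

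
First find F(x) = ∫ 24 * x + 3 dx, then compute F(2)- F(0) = 54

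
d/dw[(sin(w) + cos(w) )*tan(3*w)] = sqrt(2)*(3*sin(w + pi/4)/cos(3*w)^2 + cos(w + pi/4)*tan(3*w))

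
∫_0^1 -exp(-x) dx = -1 + exp(-1)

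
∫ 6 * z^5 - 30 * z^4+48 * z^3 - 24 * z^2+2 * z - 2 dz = z^6 - 6*z^5 + 12*z^4 - 8*z^3 + z^2 - 2*z + C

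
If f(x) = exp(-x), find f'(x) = -exp(-x)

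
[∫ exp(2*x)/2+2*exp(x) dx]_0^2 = -25/4 + (2 + exp(2)/2)^2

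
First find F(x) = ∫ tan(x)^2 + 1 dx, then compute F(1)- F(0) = tan(1)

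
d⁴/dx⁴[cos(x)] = cos(x)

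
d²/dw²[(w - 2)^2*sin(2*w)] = -4*w^2*sin(2*w) + 16*w*sin(2*w) + 8*w*cos(2*w) - 14*sin(2*w) - 16*cos(2*w)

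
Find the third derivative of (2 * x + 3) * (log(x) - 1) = (6 - 2*x)/x^3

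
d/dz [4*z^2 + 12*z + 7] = 8*z + 12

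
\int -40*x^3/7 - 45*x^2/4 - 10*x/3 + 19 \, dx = -10*x^4/7 - 15*x^3/4 - 5*x^2/3 + 19*x + C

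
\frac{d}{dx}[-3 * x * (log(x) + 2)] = -3*log(x) - 9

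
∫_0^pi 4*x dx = 2*pi^2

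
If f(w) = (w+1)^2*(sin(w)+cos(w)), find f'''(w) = w^2*sin(w) - w^2*cos(w) - 4*w*sin(w) - 8*w*cos(w) - 11*sin(w) - cos(w)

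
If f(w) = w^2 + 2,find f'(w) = 2*w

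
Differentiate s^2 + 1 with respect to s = 2*s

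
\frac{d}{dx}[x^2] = 2*x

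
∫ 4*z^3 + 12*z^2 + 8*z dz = z^4 + 4*z^3 + 4*z^2 + C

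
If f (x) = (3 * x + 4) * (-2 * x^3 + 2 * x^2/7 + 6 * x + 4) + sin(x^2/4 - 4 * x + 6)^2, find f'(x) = -24*x^3 - 150*x^2/7 + x*sin(x^2/2 - 8*x + 12)/2 + 268*x/7 - 4*sin(x^2/2 - 8*x + 12) + 36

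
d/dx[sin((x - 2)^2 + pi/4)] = 2*x*cos(x^2 - 4*x + pi/4 + 4) - 4*cos(x^2 - 4*x + pi/4 + 4)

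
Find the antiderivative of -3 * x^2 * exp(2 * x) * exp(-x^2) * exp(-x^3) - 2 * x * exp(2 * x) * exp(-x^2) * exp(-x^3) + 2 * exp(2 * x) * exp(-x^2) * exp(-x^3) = exp(x*(-x^2 - x + 2)) + C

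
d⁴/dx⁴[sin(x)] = sin(x)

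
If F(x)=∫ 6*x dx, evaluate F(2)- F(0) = 12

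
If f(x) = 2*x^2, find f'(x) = 4*x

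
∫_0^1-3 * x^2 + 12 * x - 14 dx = -9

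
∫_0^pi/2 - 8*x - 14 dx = -(pi + 5)^2 + 3*pi + 25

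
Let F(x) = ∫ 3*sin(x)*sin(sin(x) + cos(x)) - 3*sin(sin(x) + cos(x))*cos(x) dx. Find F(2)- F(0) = -3*cos(1) + 3*cos(cos(2) + sin(2))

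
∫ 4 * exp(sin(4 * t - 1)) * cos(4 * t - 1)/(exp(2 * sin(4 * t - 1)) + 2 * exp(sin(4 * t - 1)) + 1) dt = exp(sin(4*t - 1))/(exp(sin(4*t - 1)) + 1) + C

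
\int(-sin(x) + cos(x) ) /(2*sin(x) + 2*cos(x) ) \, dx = log(sin(x + pi/4))/2 + C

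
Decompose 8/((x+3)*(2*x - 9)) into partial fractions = 16/(15*(2*x - 9)) - 8/(15*(x + 3))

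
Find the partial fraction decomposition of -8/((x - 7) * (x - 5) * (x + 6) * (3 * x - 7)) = -27/(350*(3*x - 7)) + 8/(3575*(x + 6)) + 1/(22*(x - 5)) - 2/(91*(x - 7))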